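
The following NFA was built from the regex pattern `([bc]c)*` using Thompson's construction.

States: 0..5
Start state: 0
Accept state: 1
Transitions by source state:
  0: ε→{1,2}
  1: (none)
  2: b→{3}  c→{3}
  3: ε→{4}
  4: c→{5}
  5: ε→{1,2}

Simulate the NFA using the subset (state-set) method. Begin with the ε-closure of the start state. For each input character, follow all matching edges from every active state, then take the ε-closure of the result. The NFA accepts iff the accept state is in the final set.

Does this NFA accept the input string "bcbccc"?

Answer: ACCEPT

Derivation:
S₀ = ε-closure({0}) = {0,1,2}
'b' @ 1: {3,4}
'c' @ 2: {1,2,5}  ✓accept
'b' @ 3: {3,4}
'c' @ 4: {1,2,5}  ✓accept
'c' @ 5: {3,4}
'c' @ 6: {1,2,5}  ✓accept
end set {1,2,5} — state 1 in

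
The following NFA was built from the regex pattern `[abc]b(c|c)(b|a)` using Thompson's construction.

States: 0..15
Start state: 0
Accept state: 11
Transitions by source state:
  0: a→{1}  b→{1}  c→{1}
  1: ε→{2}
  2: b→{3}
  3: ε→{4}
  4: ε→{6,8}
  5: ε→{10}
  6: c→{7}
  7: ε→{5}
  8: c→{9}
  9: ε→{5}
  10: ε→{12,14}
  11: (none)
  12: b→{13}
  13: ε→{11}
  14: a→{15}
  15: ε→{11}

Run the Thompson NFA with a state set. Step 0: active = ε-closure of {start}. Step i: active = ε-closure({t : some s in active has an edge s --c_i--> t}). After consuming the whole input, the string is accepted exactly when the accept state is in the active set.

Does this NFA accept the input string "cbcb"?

initial (ε-close {0}): {0}
'c' @ 1: {1,2}
'b' @ 2: {3,4,6,8}
'c' @ 3: {5,7,9,10,12,14}
'b' @ 4: {11,13}  (accept∈set)
end set {11,13} — state 11 in

Answer: ACCEPT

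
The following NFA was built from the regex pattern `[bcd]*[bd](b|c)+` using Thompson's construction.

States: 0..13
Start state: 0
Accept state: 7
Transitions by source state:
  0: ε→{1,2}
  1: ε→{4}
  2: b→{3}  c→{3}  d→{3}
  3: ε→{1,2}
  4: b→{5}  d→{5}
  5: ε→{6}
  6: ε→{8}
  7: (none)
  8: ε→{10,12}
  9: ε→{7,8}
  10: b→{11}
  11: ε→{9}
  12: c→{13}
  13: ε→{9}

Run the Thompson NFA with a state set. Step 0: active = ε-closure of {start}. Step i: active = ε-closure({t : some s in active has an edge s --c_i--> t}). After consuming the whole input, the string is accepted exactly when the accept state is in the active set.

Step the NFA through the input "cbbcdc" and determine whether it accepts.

initial (ε-close {0}): {0,1,2,4}
'c' @ 1: {1,2,3,4}
'b' @ 2: {1,2,3,4,5,6,8,10,12}
'b' @ 3: {1,2,3,4,5,6,7,8,9,10,11,12}  ✓accept
'c' @ 4: {1,2,3,4,7,8,9,10,12,13}  ✓accept
'd' @ 5: {1,2,3,4,5,6,8,10,12}
'c' @ 6: {1,2,3,4,7,8,9,10,12,13}  ✓accept
after full input: {1,2,3,4,7,8,9,10,12,13}  (accept=7 in)

Answer: ACCEPT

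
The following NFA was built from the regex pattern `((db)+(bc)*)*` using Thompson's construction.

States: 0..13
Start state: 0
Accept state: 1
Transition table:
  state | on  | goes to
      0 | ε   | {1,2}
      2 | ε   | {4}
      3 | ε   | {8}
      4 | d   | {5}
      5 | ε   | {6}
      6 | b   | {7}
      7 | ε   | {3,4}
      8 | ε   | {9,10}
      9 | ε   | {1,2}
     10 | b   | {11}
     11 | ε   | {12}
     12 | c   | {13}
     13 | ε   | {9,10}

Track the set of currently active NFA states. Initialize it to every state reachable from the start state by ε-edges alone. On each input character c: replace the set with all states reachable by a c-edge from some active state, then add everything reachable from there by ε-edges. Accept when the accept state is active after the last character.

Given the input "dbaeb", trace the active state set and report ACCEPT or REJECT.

initial (ε-close {0}): {0,1,2,4}
'd' @ 1: {5,6}
'b' @ 2: {1,2,3,4,7,8,9,10}  [accepting]
'a' @ 3: {}  — state set empty
rest 'eb' ignored (set empty)
after full input: {}  (accept=1 not in)

Answer: REJECT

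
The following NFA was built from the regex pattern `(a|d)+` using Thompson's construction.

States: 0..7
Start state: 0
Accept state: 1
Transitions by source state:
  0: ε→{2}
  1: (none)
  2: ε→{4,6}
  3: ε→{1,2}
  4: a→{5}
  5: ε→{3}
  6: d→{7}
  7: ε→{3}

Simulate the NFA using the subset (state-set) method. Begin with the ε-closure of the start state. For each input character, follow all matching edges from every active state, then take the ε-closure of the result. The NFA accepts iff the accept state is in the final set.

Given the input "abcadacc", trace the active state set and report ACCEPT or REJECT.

Answer: REJECT

Trace:
start: ε-closure({0}) = {0,2,4,6}
'a' @ 1: {1,2,3,4,5,6}  [accepting]
'b' @ 2: {}  — state set empty
rest 'cadacc' ignored (set empty)
end set {} — state 1 not in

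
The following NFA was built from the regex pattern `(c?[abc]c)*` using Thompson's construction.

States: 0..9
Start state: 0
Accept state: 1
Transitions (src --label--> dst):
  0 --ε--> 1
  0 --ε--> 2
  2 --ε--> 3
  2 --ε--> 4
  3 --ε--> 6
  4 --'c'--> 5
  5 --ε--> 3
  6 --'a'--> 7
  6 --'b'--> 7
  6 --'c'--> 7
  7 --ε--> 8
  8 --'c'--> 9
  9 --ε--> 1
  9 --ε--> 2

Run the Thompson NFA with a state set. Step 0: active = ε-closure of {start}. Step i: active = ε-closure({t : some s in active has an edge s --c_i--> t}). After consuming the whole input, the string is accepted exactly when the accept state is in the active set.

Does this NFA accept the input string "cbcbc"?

initial (ε-close {0}): {0,1,2,3,4,6}
'c' @ 1: {3,5,6,7,8}
'b' @ 2: {7,8}
'c' @ 3: {1,2,3,4,6,9}  ✓accept
'b' @ 4: {7,8}
'c' @ 5: {1,2,3,4,6,9}  ✓accept
after full input: {1,2,3,4,6,9}  (accept=1 in)

Answer: ACCEPT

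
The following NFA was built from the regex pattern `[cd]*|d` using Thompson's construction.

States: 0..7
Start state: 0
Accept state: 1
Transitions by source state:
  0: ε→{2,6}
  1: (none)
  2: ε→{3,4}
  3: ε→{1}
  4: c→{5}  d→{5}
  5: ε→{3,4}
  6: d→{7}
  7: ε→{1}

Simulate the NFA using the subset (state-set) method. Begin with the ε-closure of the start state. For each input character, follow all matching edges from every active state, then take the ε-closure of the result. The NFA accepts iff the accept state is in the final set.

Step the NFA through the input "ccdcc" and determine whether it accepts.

start: ε-closure({0}) = {0,1,2,3,4,6}
'c' @ 1: {1,3,4,5}  (accept∈set)
'c' @ 2: {1,3,4,5}  (accept∈set)
'd' @ 3: {1,3,4,5}  (accept∈set)
'c' @ 4: {1,3,4,5}  (accept∈set)
'c' @ 5: {1,3,4,5}  (accept∈set)
final: {1,3,4,5}; accept 1 in set

Answer: ACCEPT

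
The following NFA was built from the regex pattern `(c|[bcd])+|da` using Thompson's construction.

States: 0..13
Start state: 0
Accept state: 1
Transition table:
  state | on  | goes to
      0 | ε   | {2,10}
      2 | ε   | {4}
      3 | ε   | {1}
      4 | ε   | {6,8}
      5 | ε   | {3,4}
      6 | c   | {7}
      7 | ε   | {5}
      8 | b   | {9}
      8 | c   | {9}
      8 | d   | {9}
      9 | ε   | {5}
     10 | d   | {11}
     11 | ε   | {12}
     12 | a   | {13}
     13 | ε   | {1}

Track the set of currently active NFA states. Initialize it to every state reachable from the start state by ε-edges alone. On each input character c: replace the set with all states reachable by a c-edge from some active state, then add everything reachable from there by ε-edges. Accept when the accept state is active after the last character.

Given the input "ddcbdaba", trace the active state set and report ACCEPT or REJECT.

S₀ = ε-closure({0}) = {0,2,4,6,8,10}
'd' @ 1: {1,3,4,5,6,8,9,11,12}  [accepting]
'd' @ 2: {1,3,4,5,6,8,9}  [accepting]
'c' @ 3: {1,3,4,5,6,7,8,9}  [accepting]
'b' @ 4: {1,3,4,5,6,8,9}  [accepting]
'd' @ 5: {1,3,4,5,6,8,9}  [accepting]
'a' @ 6: {}  — dead — no transitions
rest 'ba' ignored (set empty)
end set {} — state 1 not in

Answer: REJECT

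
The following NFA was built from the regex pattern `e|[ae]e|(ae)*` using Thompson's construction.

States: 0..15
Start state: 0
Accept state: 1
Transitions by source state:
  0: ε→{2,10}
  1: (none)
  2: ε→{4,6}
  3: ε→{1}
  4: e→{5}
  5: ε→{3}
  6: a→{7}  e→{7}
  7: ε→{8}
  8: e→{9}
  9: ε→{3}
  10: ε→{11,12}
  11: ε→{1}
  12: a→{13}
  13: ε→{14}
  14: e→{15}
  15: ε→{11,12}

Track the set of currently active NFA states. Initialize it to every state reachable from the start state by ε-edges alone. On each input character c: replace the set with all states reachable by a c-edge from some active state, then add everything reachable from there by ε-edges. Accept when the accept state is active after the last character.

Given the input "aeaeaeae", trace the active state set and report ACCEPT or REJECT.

initial (ε-close {0}): {0,1,2,4,6,10,11,12}
'a' @ 1: {7,8,13,14}
'e' @ 2: {1,3,9,11,12,15}  ✓accept
'a' @ 3: {13,14}
'e' @ 4: {1,11,12,15}  ✓accept
'a' @ 5: {13,14}
'e' @ 6: {1,11,12,15}  ✓accept
'a' @ 7: {13,14}
'e' @ 8: {1,11,12,15}  ✓accept
after full input: {1,11,12,15}  (accept=1 in)

Answer: ACCEPT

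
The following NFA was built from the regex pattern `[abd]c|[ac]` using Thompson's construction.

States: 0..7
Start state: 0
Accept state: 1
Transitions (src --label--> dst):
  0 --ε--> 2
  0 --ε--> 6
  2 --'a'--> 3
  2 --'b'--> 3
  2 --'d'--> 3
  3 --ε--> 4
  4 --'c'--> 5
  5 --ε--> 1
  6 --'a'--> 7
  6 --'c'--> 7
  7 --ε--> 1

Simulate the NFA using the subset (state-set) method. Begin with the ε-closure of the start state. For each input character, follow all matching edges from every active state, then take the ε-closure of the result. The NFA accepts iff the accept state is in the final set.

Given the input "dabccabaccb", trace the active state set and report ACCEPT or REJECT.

Answer: REJECT

Trace:
initial (ε-close {0}): {0,2,6}
'd' @ 1: {3,4}
'a' @ 2: {}  — no active states
rest 'bccabaccb' ignored (set empty)
after full input: {}  (accept=1 not in)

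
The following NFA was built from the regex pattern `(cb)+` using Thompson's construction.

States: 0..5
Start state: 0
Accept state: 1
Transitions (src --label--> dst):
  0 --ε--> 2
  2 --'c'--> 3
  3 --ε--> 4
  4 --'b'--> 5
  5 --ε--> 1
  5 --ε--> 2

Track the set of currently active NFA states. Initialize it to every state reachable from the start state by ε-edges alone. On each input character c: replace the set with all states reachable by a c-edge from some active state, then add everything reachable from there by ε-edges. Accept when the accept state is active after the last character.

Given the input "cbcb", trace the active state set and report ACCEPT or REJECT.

Answer: ACCEPT

Steps:
start: ε-closure({0}) = {0,2}
'c' @ 1: {3,4}
'b' @ 2: {1,2,5}  ✓accept
'c' @ 3: {3,4}
'b' @ 4: {1,2,5}  ✓accept
final: {1,2,5}; accept 1 in set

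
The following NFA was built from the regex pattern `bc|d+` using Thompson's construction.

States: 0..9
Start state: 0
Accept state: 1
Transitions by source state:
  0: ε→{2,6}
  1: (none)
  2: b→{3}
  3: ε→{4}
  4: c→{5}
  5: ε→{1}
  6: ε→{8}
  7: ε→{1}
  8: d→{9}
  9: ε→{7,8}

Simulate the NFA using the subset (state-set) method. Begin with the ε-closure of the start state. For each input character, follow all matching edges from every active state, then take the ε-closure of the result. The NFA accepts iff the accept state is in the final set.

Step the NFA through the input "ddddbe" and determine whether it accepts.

Answer: REJECT

Derivation:
S₀ = ε-closure({0}) = {0,2,6,8}
'd' @ 1: {1,7,8,9}  [accepting]
'd' @ 2: {1,7,8,9}  [accepting]
'd' @ 3: {1,7,8,9}  [accepting]
'd' @ 4: {1,7,8,9}  [accepting]
'b' @ 5: {}  — state set empty
rest 'e' ignored (set empty)
final: {}; accept 1 not in set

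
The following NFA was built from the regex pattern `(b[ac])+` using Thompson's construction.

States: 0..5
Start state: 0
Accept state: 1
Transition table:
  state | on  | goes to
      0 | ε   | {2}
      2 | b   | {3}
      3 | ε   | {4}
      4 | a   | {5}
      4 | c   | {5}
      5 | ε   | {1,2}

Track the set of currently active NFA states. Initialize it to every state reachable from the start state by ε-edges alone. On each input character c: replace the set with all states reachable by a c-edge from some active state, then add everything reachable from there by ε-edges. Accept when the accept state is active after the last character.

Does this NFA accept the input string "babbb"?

Answer: REJECT

Steps:
initial (ε-close {0}): {0,2}
'b' @ 1: {3,4}
'a' @ 2: {1,2,5}  ✓accept
'b' @ 3: {3,4}
'b' @ 4: {}  — state set empty
rest 'b' ignored (set empty)
after full input: {}  (accept=1 not in)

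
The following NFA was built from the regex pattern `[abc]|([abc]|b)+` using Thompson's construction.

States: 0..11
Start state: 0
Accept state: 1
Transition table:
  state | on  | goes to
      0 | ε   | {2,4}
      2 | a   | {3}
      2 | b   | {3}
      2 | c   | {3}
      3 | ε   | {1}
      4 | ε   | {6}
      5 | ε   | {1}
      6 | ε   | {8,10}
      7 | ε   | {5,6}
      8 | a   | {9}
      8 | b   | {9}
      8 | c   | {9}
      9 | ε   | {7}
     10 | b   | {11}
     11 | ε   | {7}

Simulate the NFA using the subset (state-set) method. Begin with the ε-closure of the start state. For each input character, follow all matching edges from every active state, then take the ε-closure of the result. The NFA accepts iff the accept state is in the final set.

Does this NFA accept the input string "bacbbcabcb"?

Answer: ACCEPT

Trace:
initial (ε-close {0}): {0,2,4,6,8,10}
'b' @ 1: {1,3,5,6,7,8,9,10,11}  ✓accept
'a' @ 2: {1,5,6,7,8,9,10}  ✓accept
'c' @ 3: {1,5,6,7,8,9,10}  ✓accept
'b' @ 4: {1,5,6,7,8,9,10,11}  ✓accept
'b' @ 5: {1,5,6,7,8,9,10,11}  ✓accept
'c' @ 6: {1,5,6,7,8,9,10}  ✓accept
'a' @ 7: {1,5,6,7,8,9,10}  ✓accept
'b' @ 8: {1,5,6,7,8,9,10,11}  ✓accept
'c' @ 9: {1,5,6,7,8,9,10}  ✓accept
'b' @ 10: {1,5,6,7,8,9,10,11}  ✓accept
after full input: {1,5,6,7,8,9,10,11}  (accept=1 in)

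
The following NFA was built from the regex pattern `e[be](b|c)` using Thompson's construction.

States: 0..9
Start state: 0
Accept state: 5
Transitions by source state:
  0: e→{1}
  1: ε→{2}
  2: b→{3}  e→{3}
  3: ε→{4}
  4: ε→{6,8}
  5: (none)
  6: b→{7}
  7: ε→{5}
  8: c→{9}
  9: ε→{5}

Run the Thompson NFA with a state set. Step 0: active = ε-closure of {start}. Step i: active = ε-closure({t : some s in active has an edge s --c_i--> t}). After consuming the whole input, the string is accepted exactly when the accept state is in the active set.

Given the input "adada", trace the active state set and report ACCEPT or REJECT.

Answer: REJECT

Steps:
S₀ = ε-closure({0}) = {0}
'a' @ 1: {}  — dead — no transitions
rest 'dada' ignored (set empty)
end set {} — state 5 not in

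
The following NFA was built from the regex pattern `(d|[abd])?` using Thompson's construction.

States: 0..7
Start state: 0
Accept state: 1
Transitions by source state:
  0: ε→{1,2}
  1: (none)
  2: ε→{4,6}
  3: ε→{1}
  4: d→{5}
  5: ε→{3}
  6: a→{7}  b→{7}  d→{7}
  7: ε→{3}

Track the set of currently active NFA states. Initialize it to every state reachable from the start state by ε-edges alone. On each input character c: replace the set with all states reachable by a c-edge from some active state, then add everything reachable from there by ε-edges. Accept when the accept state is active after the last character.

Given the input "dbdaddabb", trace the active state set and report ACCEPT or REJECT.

Answer: REJECT

Derivation:
initial (ε-close {0}): {0,1,2,4,6}
'd' @ 1: {1,3,5,7}  ✓accept
'b' @ 2: {}  — no active states
rest 'daddabb' ignored (set empty)
after full input: {}  (accept=1 not in)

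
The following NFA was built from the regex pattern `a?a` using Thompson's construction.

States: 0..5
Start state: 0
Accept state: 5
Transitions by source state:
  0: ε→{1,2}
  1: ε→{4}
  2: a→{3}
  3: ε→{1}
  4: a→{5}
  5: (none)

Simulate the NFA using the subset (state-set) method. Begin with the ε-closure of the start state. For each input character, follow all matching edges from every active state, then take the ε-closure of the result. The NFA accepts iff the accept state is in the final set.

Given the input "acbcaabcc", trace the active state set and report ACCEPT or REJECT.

Answer: REJECT

Trace:
initial (ε-close {0}): {0,1,2,4}
'a' @ 1: {1,3,4,5}  [accepting]
'c' @ 2: {}  — state set empty
rest 'bcaabcc' ignored (set empty)
end set {} — state 5 not in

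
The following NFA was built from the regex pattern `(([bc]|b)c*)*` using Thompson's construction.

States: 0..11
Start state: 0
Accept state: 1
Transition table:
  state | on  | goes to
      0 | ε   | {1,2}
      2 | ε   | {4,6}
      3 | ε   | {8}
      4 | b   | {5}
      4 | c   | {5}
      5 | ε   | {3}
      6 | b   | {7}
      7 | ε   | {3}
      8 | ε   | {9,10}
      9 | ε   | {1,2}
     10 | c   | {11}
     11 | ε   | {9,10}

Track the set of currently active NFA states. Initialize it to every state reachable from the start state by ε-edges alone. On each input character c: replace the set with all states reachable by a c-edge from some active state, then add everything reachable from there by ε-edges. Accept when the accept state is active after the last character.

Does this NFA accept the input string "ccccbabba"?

S₀ = ε-closure({0}) = {0,1,2,4,6}
'c' @ 1: {1,2,3,4,5,6,8,9,10}  (accept∈set)
'c' @ 2: {1,2,3,4,5,6,8,9,10,11}  (accept∈set)
'c' @ 3: {1,2,3,4,5,6,8,9,10,11}  (accept∈set)
'c' @ 4: {1,2,3,4,5,6,8,9,10,11}  (accept∈set)
'b' @ 5: {1,2,3,4,5,6,7,8,9,10}  (accept∈set)
'a' @ 6: {}  — state set empty
rest 'bba' ignored (set empty)
end set {} — state 1 not in

Answer: REJECT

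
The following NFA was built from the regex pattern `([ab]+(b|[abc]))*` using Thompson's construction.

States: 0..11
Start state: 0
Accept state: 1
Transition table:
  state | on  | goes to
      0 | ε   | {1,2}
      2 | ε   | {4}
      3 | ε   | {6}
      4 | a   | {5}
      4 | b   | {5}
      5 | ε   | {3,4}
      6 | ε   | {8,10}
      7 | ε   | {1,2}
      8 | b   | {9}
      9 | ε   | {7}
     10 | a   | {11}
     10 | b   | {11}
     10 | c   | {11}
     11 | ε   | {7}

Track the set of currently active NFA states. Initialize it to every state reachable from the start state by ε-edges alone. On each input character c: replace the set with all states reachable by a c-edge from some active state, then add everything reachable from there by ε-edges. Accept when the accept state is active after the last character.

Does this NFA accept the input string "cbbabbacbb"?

Answer: REJECT

Trace:
S₀ = ε-closure({0}) = {0,1,2,4}
'c' @ 1: {}  — state set empty
rest 'bbabbacbb' ignored (set empty)
after full input: {}  (accept=1 not in)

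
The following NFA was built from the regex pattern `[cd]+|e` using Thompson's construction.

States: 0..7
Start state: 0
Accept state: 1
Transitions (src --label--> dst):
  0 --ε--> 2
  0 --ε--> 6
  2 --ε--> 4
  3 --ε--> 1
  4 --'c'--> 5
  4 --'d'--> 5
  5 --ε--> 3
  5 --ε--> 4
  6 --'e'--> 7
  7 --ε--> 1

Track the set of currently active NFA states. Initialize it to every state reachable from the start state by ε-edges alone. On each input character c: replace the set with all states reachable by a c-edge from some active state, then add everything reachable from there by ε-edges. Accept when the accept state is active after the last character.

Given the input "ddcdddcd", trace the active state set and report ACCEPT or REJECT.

S₀ = ε-closure({0}) = {0,2,4,6}
'd' @ 1: {1,3,4,5}  [accepting]
'd' @ 2: {1,3,4,5}  [accepting]
'c' @ 3: {1,3,4,5}  [accepting]
'd' @ 4: {1,3,4,5}  [accepting]
'd' @ 5: {1,3,4,5}  [accepting]
'd' @ 6: {1,3,4,5}  [accepting]
'c' @ 7: {1,3,4,5}  [accepting]
'd' @ 8: {1,3,4,5}  [accepting]
after full input: {1,3,4,5}  (accept=1 in)

Answer: ACCEPT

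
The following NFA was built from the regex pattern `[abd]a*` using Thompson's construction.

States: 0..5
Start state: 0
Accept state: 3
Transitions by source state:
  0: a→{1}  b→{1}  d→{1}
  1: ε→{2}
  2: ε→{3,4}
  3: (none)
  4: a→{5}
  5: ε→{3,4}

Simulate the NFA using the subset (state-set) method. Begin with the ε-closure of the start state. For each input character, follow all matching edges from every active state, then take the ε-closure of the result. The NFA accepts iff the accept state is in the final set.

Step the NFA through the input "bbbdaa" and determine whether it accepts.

Answer: REJECT

Steps:
initial (ε-close {0}): {0}
'b' @ 1: {1,2,3,4}  [accepting]
'b' @ 2: {}  — dead — no transitions
rest 'bdaa' ignored (set empty)
after full input: {}  (accept=3 not in)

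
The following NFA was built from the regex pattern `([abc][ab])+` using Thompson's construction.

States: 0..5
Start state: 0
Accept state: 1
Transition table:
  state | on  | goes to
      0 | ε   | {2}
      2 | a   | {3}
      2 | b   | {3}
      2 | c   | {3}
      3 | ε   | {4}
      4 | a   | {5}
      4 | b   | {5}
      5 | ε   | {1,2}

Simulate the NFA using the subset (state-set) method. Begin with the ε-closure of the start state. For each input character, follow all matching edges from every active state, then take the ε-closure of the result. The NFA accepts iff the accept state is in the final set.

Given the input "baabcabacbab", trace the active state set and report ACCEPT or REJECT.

S₀ = ε-closure({0}) = {0,2}
'b' @ 1: {3,4}
'a' @ 2: {1,2,5}  [accepting]
'a' @ 3: {3,4}
'b' @ 4: {1,2,5}  [accepting]
'c' @ 5: {3,4}
'a' @ 6: {1,2,5}  [accepting]
'b' @ 7: {3,4}
'a' @ 8: {1,2,5}  [accepting]
'c' @ 9: {3,4}
'b' @ 10: {1,2,5}  [accepting]
'a' @ 11: {3,4}
'b' @ 12: {1,2,5}  [accepting]
after full input: {1,2,5}  (accept=1 in)

Answer: ACCEPT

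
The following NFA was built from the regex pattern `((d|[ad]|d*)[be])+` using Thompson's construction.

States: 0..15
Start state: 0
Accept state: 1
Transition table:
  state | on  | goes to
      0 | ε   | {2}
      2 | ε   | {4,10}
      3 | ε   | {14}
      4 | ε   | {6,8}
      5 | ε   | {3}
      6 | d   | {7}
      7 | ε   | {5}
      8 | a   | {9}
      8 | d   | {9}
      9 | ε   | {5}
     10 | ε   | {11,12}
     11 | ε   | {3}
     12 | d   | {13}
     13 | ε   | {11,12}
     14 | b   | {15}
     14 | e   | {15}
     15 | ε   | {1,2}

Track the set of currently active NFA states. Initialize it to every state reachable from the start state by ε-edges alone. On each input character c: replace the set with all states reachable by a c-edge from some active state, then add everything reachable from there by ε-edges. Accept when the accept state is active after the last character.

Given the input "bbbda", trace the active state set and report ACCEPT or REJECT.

start: ε-closure({0}) = {0,2,3,4,6,8,10,11,12,14}
'b' @ 1: {1,2,3,4,6,8,10,11,12,14,15}  (accept∈set)
'b' @ 2: {1,2,3,4,6,8,10,11,12,14,15}  (accept∈set)
'b' @ 3: {1,2,3,4,6,8,10,11,12,14,15}  (accept∈set)
'd' @ 4: {3,5,7,9,11,12,13,14}
'a' @ 5: {}  — state set empty
final: {}; accept 1 not in set

Answer: REJECT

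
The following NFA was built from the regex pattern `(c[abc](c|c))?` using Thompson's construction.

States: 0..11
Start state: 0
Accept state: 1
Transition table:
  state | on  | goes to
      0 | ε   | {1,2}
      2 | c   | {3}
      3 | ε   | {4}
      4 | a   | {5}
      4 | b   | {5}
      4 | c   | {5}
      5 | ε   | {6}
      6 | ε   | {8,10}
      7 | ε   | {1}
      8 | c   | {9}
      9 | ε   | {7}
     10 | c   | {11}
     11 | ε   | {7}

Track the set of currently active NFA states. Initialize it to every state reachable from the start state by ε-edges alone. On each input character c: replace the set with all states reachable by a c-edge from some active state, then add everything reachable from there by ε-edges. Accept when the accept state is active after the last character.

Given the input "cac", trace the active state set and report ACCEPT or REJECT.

start: ε-closure({0}) = {0,1,2}
'c' @ 1: {3,4}
'a' @ 2: {5,6,8,10}
'c' @ 3: {1,7,9,11}  (accept∈set)
after full input: {1,7,9,11}  (accept=1 in)

Answer: ACCEPT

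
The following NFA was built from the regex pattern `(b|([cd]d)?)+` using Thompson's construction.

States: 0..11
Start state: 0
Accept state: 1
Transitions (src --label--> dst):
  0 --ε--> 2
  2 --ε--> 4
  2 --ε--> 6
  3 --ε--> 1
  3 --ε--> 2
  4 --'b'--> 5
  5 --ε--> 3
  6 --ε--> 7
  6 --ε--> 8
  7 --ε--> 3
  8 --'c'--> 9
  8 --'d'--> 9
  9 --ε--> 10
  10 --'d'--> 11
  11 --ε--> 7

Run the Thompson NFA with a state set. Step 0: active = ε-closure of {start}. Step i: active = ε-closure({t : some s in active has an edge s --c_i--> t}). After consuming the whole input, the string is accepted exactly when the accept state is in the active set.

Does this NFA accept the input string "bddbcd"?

start: ε-closure({0}) = {0,1,2,3,4,6,7,8}
'b' @ 1: {1,2,3,4,5,6,7,8}  [accepting]
'd' @ 2: {9,10}
'd' @ 3: {1,2,3,4,6,7,8,11}  [accepting]
'b' @ 4: {1,2,3,4,5,6,7,8}  [accepting]
'c' @ 5: {9,10}
'd' @ 6: {1,2,3,4,6,7,8,11}  [accepting]
after full input: {1,2,3,4,6,7,8,11}  (accept=1 in)

Answer: ACCEPT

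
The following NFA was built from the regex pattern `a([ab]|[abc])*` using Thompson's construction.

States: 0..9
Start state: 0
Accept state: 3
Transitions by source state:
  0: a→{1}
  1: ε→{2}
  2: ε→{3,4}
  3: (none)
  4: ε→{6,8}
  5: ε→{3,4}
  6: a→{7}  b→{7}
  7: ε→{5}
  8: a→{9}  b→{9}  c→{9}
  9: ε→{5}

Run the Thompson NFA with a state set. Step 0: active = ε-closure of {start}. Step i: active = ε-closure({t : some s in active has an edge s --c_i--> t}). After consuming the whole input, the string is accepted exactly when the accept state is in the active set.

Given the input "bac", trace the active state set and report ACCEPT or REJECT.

start: ε-closure({0}) = {0}
'b' @ 1: {}  — dead — no transitions
rest 'ac' ignored (set empty)
after full input: {}  (accept=3 not in)

Answer: REJECT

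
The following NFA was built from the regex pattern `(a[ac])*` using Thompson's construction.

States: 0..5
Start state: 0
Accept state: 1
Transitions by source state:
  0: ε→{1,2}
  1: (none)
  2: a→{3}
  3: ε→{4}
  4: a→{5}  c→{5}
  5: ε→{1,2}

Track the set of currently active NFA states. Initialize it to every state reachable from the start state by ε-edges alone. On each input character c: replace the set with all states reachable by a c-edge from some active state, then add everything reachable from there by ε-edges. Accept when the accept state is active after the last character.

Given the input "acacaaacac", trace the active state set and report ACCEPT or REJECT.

initial (ε-close {0}): {0,1,2}
'a' @ 1: {3,4}
'c' @ 2: {1,2,5}  [accepting]
'a' @ 3: {3,4}
'c' @ 4: {1,2,5}  [accepting]
'a' @ 5: {3,4}
'a' @ 6: {1,2,5}  [accepting]
'a' @ 7: {3,4}
'c' @ 8: {1,2,5}  [accepting]
'a' @ 9: {3,4}
'c' @ 10: {1,2,5}  [accepting]
end set {1,2,5} — state 1 in

Answer: ACCEPT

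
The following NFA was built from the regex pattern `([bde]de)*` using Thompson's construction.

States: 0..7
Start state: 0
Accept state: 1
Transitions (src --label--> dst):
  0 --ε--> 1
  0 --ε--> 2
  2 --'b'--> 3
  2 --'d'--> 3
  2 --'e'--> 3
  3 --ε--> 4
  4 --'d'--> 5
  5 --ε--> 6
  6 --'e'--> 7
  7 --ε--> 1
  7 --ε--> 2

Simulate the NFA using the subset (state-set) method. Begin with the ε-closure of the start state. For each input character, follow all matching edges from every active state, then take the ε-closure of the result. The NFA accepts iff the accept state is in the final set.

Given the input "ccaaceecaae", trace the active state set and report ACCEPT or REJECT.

S₀ = ε-closure({0}) = {0,1,2}
'c' @ 1: {}  — state set empty
rest 'caaceecaae' ignored (set empty)
end set {} — state 1 not in

Answer: REJECT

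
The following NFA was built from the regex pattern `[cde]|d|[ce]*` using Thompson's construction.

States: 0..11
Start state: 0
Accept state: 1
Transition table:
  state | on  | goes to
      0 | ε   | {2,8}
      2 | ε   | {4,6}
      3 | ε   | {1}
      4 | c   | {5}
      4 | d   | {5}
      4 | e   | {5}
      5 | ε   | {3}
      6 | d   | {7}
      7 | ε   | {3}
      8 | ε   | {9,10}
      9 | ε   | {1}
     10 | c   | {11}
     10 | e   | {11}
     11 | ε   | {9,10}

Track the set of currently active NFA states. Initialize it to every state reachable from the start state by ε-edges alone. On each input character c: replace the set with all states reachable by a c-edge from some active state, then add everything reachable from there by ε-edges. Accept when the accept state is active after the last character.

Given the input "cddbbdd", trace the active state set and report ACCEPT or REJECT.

Answer: REJECT

Derivation:
start: ε-closure({0}) = {0,1,2,4,6,8,9,10}
'c' @ 1: {1,3,5,9,10,11}  [accepting]
'd' @ 2: {}  — no active states
rest 'dbbdd' ignored (set empty)
after full input: {}  (accept=1 not in)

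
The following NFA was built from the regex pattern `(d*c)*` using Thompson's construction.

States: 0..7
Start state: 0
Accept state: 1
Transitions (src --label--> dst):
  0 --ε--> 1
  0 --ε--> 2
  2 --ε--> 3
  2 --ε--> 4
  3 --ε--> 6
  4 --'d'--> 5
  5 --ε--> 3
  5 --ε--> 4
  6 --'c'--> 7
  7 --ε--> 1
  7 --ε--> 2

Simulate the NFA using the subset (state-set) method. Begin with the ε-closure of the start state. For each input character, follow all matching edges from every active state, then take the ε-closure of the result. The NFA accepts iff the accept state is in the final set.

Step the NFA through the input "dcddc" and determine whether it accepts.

initial (ε-close {0}): {0,1,2,3,4,6}
'd' @ 1: {3,4,5,6}
'c' @ 2: {1,2,3,4,6,7}  ✓accept
'd' @ 3: {3,4,5,6}
'd' @ 4: {3,4,5,6}
'c' @ 5: {1,2,3,4,6,7}  ✓accept
final: {1,2,3,4,6,7}; accept 1 in set

Answer: ACCEPT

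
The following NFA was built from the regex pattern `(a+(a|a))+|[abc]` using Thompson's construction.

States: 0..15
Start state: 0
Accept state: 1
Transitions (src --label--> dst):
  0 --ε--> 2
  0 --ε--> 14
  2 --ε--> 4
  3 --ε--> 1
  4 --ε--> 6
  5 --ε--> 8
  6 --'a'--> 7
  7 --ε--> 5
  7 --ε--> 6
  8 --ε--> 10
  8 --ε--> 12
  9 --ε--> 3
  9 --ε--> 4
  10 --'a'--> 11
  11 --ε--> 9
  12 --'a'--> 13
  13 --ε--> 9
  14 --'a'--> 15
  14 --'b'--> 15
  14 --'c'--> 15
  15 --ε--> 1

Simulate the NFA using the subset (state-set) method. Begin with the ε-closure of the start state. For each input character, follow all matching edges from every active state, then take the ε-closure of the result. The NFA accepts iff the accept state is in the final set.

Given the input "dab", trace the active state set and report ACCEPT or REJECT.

Answer: REJECT

Derivation:
initial (ε-close {0}): {0,2,4,6,14}
'd' @ 1: {}  — no active states
rest 'ab' ignored (set empty)
end set {} — state 1 not in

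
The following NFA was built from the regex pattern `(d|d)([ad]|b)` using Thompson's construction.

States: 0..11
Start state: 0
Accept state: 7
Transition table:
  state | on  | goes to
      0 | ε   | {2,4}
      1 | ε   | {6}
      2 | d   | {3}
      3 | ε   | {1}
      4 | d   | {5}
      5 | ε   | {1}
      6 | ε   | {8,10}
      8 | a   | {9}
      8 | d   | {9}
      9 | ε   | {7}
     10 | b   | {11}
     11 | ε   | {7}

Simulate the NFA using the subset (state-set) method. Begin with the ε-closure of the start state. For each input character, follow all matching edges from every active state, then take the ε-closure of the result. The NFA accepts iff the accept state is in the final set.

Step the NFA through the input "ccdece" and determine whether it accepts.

Answer: REJECT

Steps:
start: ε-closure({0}) = {0,2,4}
'c' @ 1: {}  — dead — no transitions
rest 'cdece' ignored (set empty)
after full input: {}  (accept=7 not in)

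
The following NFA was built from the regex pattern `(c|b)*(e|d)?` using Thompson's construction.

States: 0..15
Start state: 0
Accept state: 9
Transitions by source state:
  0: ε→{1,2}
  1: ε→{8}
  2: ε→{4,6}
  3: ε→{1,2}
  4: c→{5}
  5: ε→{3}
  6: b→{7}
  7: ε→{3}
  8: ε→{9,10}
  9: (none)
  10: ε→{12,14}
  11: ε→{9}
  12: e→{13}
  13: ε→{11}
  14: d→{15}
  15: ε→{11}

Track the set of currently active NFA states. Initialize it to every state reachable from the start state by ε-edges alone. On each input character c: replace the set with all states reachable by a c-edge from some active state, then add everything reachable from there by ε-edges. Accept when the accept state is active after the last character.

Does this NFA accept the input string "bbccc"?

Answer: ACCEPT

Trace:
initial (ε-close {0}): {0,1,2,4,6,8,9,10,12,14}
'b' @ 1: {1,2,3,4,6,7,8,9,10,12,14}  [accepting]
'b' @ 2: {1,2,3,4,6,7,8,9,10,12,14}  [accepting]
'c' @ 3: {1,2,3,4,5,6,8,9,10,12,14}  [accepting]
'c' @ 4: {1,2,3,4,5,6,8,9,10,12,14}  [accepting]
'c' @ 5: {1,2,3,4,5,6,8,9,10,12,14}  [accepting]
final: {1,2,3,4,5,6,8,9,10,12,14}; accept 9 in set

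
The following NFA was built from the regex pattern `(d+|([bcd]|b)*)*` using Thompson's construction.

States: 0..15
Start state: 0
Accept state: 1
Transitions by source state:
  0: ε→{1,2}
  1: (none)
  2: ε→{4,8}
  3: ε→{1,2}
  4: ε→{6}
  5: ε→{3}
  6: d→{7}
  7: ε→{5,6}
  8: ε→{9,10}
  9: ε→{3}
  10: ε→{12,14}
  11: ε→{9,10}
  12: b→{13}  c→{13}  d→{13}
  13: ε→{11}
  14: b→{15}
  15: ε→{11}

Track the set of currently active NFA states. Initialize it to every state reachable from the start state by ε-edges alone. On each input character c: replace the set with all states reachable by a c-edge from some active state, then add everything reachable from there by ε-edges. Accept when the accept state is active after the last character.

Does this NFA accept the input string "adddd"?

Answer: REJECT

Trace:
start: ε-closure({0}) = {0,1,2,3,4,6,8,9,10,12,14}
'a' @ 1: {}  — dead — no transitions
rest 'dddd' ignored (set empty)
end set {} — state 1 not in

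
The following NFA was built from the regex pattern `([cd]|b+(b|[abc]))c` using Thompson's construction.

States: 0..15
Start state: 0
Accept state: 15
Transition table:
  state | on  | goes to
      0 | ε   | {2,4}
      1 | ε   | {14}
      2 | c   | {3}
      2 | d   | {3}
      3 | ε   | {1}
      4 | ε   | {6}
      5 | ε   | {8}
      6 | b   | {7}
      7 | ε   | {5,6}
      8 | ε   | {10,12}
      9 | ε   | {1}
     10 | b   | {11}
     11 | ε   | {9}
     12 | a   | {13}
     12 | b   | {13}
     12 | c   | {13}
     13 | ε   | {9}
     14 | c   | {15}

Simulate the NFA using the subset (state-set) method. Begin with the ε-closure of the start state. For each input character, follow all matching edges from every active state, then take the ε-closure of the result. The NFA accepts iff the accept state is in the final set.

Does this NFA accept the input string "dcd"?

Answer: REJECT

Steps:
start: ε-closure({0}) = {0,2,4,6}
'd' @ 1: {1,3,14}
'c' @ 2: {15}  (accept∈set)
'd' @ 3: {}  — state set empty
final: {}; accept 15 not in set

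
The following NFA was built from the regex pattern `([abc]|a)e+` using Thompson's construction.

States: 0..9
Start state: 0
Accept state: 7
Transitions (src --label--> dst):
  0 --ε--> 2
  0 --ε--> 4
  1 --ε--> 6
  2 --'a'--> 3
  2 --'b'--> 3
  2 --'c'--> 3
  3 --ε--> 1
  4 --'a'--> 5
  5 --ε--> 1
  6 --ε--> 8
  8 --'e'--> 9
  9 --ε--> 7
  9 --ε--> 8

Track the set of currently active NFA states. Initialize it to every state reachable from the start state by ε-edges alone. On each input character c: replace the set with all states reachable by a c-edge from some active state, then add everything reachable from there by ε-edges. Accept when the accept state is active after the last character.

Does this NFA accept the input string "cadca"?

Answer: REJECT

Derivation:
start: ε-closure({0}) = {0,2,4}
'c' @ 1: {1,3,6,8}
'a' @ 2: {}  — state set empty
rest 'dca' ignored (set empty)
final: {}; accept 7 not in set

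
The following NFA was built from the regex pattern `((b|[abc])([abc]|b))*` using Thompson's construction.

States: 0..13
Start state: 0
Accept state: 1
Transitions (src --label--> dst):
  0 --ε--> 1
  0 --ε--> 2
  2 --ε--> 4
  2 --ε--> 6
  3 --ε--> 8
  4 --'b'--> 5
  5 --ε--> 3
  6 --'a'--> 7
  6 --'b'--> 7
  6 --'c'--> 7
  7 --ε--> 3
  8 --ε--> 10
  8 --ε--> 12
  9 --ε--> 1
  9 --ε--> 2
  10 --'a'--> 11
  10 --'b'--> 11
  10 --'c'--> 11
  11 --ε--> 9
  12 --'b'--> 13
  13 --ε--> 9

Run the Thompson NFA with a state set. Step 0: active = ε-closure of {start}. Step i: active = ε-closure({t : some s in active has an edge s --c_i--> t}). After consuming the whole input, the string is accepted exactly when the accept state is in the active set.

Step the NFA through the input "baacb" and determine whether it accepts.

start: ε-closure({0}) = {0,1,2,4,6}
'b' @ 1: {3,5,7,8,10,12}
'a' @ 2: {1,2,4,6,9,11}  ✓accept
'a' @ 3: {3,7,8,10,12}
'c' @ 4: {1,2,4,6,9,11}  ✓accept
'b' @ 5: {3,5,7,8,10,12}
final: {3,5,7,8,10,12}; accept 1 not in set

Answer: REJECT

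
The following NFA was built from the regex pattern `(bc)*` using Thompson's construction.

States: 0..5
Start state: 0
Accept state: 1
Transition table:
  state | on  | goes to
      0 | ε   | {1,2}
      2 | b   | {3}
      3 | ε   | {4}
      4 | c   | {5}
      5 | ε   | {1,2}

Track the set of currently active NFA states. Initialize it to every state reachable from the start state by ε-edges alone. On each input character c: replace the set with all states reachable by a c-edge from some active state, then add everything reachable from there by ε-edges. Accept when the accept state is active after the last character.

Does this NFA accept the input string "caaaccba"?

start: ε-closure({0}) = {0,1,2}
'c' @ 1: {}  — no active states
rest 'aaaccba' ignored (set empty)
final: {}; accept 1 not in set

Answer: REJECT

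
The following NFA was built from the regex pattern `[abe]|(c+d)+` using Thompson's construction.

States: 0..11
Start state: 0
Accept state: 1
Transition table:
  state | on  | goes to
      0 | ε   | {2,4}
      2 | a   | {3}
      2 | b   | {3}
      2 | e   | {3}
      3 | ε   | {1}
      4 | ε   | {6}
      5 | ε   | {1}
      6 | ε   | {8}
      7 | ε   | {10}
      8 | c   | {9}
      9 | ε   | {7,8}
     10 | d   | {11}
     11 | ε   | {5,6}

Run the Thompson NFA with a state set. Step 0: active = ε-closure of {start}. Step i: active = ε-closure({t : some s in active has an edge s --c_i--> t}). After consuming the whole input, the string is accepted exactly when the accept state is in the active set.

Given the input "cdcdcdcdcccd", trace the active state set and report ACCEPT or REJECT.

start: ε-closure({0}) = {0,2,4,6,8}
'c' @ 1: {7,8,9,10}
'd' @ 2: {1,5,6,8,11}  [accepting]
'c' @ 3: {7,8,9,10}
'd' @ 4: {1,5,6,8,11}  [accepting]
'c' @ 5: {7,8,9,10}
'd' @ 6: {1,5,6,8,11}  [accepting]
'c' @ 7: {7,8,9,10}
'd' @ 8: {1,5,6,8,11}  [accepting]
'c' @ 9: {7,8,9,10}
'c' @ 10: {7,8,9,10}
'c' @ 11: {7,8,9,10}
'd' @ 12: {1,5,6,8,11}  [accepting]
after full input: {1,5,6,8,11}  (accept=1 in)

Answer: ACCEPT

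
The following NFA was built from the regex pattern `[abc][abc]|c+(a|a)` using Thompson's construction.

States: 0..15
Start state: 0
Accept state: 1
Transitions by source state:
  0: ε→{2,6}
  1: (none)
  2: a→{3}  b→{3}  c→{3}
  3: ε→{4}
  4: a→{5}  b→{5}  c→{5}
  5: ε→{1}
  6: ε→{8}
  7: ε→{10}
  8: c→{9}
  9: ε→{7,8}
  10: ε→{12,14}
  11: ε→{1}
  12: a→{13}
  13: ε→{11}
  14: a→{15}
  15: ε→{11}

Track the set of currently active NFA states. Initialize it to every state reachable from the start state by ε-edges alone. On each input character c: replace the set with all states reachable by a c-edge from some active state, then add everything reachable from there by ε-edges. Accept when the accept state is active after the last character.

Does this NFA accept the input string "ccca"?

initial (ε-close {0}): {0,2,6,8}
'c' @ 1: {3,4,7,8,9,10,12,14}
'c' @ 2: {1,5,7,8,9,10,12,14}  [accepting]
'c' @ 3: {7,8,9,10,12,14}
'a' @ 4: {1,11,13,15}  [accepting]
end set {1,11,13,15} — state 1 in

Answer: ACCEPT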